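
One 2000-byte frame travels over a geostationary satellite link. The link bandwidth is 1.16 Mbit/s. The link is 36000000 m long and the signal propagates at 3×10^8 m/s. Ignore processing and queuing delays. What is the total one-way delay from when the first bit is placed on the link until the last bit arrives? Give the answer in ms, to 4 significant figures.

L = 2000 × 8 = 16000 bits.
Transmission delay = L/R = 16000 / 1160000 = 13.7931 ms.
Propagation delay = d/s = 36000000 m / 300000000 m/s = 120 ms.
Total = 133.8 ms.

133.8 ms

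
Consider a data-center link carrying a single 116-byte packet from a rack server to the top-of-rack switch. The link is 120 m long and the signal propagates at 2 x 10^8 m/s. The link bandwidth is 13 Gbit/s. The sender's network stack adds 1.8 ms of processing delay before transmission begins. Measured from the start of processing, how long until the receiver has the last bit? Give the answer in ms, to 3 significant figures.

L = 116 × 8 = 928 bits.
Transmission delay = L/R = 928 / 13000000000 = 7.13846e-05 ms.
Propagation delay = d/s = 120 m / 200000000 m/s = 0.0006 ms.
Plus processing delay 1.8 ms = 1.8 ms.
Total = 1.80 ms.

1.80 ms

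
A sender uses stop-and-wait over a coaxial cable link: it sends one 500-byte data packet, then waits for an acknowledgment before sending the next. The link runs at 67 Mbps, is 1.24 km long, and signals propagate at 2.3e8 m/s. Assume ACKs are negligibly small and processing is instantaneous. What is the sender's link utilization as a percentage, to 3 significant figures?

t_tx = L/R = 4000/67000000 = 5.97015e-05 s.
t_prop = 1240/2.3e+08 = 5.3913e-06 s; RTT = 1.07826e-05 s.
Cycle = t_tx + RTT = 7.04841e-05 s.
Utilization = t_tx / cycle = 5.97015e-05/7.04841e-05 = 84.7 %.

84.7 %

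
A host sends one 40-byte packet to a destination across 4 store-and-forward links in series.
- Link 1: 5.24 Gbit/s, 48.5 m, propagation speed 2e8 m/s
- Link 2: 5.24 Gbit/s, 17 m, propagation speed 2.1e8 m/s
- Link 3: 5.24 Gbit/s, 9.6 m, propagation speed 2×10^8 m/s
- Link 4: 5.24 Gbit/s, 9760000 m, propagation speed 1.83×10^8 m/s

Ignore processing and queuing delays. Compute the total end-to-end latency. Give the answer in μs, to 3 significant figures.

L = 40 × 8 = 320 bits.
Transmission delay per hop = L/R = 320/5240000000 = 0.0610687 μs; 4 hops → 0.244275 μs.
Propagation delays (d/s per hop): 0.2425, 0.0809524, 0.048, 53333.3 μs; sum = 53333.7 μs.
End-to-end = 53300 μs.

53300 μs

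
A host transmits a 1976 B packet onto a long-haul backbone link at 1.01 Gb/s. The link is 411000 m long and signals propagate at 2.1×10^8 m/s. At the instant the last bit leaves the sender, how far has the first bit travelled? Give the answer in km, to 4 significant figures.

3.287 km

t_tx = L/R = 15808/1010000000 = 1.56515e-05 s.
Distance = s × t_tx = 210000000 × 1.56515e-05 = 3.287 km.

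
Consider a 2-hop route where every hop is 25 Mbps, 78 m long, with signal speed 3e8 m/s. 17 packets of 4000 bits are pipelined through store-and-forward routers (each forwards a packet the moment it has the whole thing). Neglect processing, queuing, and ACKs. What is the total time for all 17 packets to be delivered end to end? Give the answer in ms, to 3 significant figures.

2.88 ms

Per-hop transmission t_tx = L/R = 4000/25000000 = 0.16 ms.
Per-hop propagation t_prop = 78/300000000 = 0.00026 ms.
Pipeline fill: first packet needs 2·t_tx to clear all hops; remaining 16 packets each add one t_tx.
Total = (2+17-1)·t_tx + 2·t_prop = 18·0.16 + 2·0.00026 = 2.88 ms.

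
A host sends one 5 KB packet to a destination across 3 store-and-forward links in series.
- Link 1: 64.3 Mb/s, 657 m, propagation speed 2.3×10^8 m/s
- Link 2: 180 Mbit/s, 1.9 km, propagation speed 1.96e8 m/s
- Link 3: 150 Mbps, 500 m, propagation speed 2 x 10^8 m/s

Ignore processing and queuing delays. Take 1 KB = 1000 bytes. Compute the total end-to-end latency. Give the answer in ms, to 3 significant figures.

1.13 ms

L = 40000 bits.
Transmission delays (L/R per hop): 0.622084, 0.222222, 0.266667 ms; sum = 1.11097 ms.
Propagation delays (d/s per hop): 0.00285652, 0.00969388, 0.0025 ms; sum = 0.0150504 ms.
End-to-end = 1.13 ms.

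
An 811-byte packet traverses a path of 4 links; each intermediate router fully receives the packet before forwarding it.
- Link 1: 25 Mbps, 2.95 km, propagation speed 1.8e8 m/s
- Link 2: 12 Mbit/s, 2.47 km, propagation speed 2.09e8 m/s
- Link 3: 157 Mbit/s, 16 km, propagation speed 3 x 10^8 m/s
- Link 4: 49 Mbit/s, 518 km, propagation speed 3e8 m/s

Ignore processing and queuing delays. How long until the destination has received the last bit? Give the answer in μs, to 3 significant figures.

2780 μs

L = 811 × 8 = 6488 bits.
Transmission delays (L/R per hop): 259.52, 540.667, 41.3248, 132.408 μs; sum = 973.92 μs.
Propagation delays (d/s per hop): 16.3889, 11.8182, 53.3333, 1726.67 μs; sum = 1808.21 μs.
End-to-end = 2780 μs.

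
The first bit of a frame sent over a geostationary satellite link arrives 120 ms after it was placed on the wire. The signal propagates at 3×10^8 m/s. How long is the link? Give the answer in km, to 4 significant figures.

36000 km

d = s × t_prop = 300000000 × 0.12 = 36000 km.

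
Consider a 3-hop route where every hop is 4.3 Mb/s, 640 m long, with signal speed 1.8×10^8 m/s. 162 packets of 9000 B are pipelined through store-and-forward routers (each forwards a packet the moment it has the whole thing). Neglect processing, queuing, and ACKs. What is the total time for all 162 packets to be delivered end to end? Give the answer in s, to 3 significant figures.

2.75 s

Per-hop transmission t_tx = L/R = 72000/4300000 = 0.0167442 s.
Per-hop propagation t_prop = 640/180000000 = 3.55556e-06 s.
Pipeline fill: first packet needs 3·t_tx to clear all hops; remaining 161 packets each add one t_tx.
Total = (3+162-1)·t_tx + 3·t_prop = 164·0.0167442 + 3·3.55556e-06 = 2.75 s.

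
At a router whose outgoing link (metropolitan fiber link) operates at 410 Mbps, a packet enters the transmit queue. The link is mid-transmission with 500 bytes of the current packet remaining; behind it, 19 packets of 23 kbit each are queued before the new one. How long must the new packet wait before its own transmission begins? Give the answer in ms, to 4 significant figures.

1.076 ms

Each queued packet: L/R = 23000/410000000 = 0.0560976 ms.
19 queued → 1.06585 ms.
Plus remaining 4000 bits of current packet: 0.0097561 ms.
Queuing delay = 1.076 ms.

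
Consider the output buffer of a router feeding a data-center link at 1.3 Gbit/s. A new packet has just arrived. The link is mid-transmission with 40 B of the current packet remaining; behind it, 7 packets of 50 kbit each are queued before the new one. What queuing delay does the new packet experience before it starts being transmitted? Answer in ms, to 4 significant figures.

Each queued packet: L/R = 50000/1300000000 = 0.0384615 ms.
7 queued → 0.269231 ms.
Plus remaining 320 bits of current packet: 0.000246154 ms.
Queuing delay = 0.2695 ms.

0.2695 ms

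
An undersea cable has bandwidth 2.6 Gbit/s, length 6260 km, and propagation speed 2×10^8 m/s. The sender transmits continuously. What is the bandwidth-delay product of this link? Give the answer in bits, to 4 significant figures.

Propagation delay = 6260000 / 200000000 = 0.0313 s.
BDP = R × t_prop = 2600000000 × 0.0313 = 81380000 bits.

81380000 bits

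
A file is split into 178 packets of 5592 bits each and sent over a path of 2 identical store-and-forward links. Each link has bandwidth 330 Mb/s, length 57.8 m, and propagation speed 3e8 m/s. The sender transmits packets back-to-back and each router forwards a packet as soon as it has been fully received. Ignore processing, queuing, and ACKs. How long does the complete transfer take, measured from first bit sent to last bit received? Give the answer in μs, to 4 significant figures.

3034 μs

Per-hop transmission t_tx = L/R = 5592/330000000 = 16.9455 μs.
Per-hop propagation t_prop = 57.8/300000000 = 0.192667 μs.
Pipeline fill: first packet needs 2·t_tx to clear all hops; remaining 177 packets each add one t_tx.
Total = (2+178-1)·t_tx + 2·t_prop = 179·16.9455 + 2·0.192667 = 3034 μs.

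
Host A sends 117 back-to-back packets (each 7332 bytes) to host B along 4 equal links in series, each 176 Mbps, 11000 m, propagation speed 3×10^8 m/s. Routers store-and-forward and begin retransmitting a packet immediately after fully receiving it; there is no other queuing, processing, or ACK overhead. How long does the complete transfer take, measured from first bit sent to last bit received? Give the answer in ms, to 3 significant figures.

40.1 ms

Per-hop transmission t_tx = L/R = 58656/176000000 = 0.333273 ms.
Per-hop propagation t_prop = 11000/300000000 = 0.0366667 ms.
Pipeline fill: first packet needs 4·t_tx to clear all hops; remaining 116 packets each add one t_tx.
Total = (4+117-1)·t_tx + 4·t_prop = 120·0.333273 + 4·0.0366667 = 40.1 ms.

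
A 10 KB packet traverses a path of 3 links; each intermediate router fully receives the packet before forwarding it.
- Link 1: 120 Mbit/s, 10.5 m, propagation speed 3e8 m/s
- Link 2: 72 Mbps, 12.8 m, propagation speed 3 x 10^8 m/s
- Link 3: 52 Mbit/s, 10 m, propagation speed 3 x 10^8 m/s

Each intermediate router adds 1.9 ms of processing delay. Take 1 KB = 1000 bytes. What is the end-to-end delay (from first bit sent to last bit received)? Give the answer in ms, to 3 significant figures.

7.12 ms

L = 80000 bits.
Transmission delays (L/R per hop): 0.666667, 1.11111, 1.53846 ms; sum = 3.31624 ms.
Propagation delays (d/s per hop): 3.5e-05, 4.26667e-05, 3.33333e-05 ms; sum = 0.000111 ms.
Processing at 2 router(s): 2 × 1.9 ms = 3.8 ms.
End-to-end = 7.12 ms.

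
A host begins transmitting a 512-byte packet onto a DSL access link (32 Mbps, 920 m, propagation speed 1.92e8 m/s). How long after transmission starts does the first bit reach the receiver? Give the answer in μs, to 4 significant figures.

4.792 μs

First bit experiences only propagation delay: d/s = 920/192000000 = 4.792 μs.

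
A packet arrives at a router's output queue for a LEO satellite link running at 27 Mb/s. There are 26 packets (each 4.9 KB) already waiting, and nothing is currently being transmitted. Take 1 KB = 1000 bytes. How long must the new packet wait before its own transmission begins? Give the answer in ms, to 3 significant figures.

Each queued packet: L/R = 39200/27000000 = 1.45185 ms.
26 queued → 37.7481 ms.
Queuing delay = 37.7 ms.

37.7 ms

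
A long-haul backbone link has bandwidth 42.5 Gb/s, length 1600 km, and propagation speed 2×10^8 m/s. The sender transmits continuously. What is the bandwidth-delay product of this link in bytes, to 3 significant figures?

42500000 bytes

Propagation delay = 1600000 / 200000000 = 0.008 s.
BDP = R × t_prop = 42500000000 × 0.008 = 340000000 bits.
In bytes: 340000000/8 = 42500000 bytes.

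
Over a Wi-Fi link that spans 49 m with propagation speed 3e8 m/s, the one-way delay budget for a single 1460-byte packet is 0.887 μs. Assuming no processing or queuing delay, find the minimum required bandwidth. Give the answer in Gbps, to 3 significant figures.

L = 11680 bits.
Propagation delay = 49 / 300000000 = 0.163333 μs.
Transmission budget = 0.887 − 0.163333 = 0.723667 μs.
R ≥ L / t_tx = 11680 bits / 7.23667e-07 s = 16.1 Gbps.

16.1 Gbps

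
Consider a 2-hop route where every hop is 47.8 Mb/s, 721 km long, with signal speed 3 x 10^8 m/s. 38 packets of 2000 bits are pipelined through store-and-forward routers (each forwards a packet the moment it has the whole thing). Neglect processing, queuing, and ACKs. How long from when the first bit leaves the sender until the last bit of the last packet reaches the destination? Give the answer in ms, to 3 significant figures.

6.44 ms

Per-hop transmission t_tx = L/R = 2000/47800000 = 0.041841 ms.
Per-hop propagation t_prop = 721000/300000000 = 2.40333 ms.
Pipeline fill: first packet needs 2·t_tx to clear all hops; remaining 37 packets each add one t_tx.
Total = (2+38-1)·t_tx + 2·t_prop = 39·0.041841 + 2·2.40333 = 6.44 ms.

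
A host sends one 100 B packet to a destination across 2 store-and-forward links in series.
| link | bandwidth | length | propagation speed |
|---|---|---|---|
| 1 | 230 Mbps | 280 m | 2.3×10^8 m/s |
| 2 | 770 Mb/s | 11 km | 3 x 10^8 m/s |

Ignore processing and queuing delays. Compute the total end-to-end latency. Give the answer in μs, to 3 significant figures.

L = 100 × 8 = 800 bits.
Transmission delays (L/R per hop): 3.47826, 1.03896 μs; sum = 4.51722 μs.
Propagation delays (d/s per hop): 1.21739, 36.6667 μs; sum = 37.8841 μs.
End-to-end = 42.4 μs.

42.4 μs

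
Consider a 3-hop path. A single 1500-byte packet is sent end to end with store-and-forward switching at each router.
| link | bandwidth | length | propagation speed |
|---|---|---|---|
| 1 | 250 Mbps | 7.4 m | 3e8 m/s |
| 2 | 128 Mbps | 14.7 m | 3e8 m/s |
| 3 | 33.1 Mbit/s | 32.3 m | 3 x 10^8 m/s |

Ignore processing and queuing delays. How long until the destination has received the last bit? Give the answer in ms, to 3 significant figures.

0.504 ms

L = 1500 × 8 = 12000 bits.
Transmission delays (L/R per hop): 0.048, 0.09375, 0.362538 ms; sum = 0.504288 ms.
Propagation delays (d/s per hop): 2.46667e-05, 4.9e-05, 0.000107667 ms; sum = 0.000181333 ms.
End-to-end = 0.504 ms.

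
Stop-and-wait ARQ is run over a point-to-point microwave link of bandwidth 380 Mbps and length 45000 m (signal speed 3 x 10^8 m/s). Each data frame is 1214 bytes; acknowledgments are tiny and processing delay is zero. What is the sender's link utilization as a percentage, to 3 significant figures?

7.85 %

t_tx = L/R = 9712/380000000 = 2.55579e-05 s.
t_prop = 45000/300000000 = 0.00015 s; RTT = 0.0003 s.
Cycle = t_tx + RTT = 0.000325558 s.
Utilization = t_tx / cycle = 2.55579e-05/0.000325558 = 7.85 %.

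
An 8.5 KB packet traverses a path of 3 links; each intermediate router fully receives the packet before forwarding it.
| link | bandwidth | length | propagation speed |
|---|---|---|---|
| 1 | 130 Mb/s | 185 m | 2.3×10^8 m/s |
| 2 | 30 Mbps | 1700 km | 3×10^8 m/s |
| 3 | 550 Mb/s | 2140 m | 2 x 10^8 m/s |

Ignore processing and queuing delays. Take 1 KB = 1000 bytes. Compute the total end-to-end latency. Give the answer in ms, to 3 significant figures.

8.59 ms

L = 68000 bits.
Transmission delays (L/R per hop): 0.523077, 2.26667, 0.123636 ms; sum = 2.91338 ms.
Propagation delays (d/s per hop): 0.000804348, 5.66667, 0.0107 ms; sum = 5.67817 ms.
End-to-end = 8.59 ms.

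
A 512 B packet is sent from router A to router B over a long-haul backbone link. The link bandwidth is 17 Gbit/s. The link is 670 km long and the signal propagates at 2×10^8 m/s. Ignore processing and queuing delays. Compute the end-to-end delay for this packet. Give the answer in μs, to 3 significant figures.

L = 512 × 8 = 4096 bits.
Transmission delay = L/R = 4096 / 17000000000 = 0.240941 μs.
Propagation delay = d/s = 670000 m / 200000000 m/s = 3350 μs.
Total = 3350 μs.

3350 μs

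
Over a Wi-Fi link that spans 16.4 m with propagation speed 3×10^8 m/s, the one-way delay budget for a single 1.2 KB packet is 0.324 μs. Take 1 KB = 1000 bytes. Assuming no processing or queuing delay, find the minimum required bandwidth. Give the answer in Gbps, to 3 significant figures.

35.6 Gbps

L = 9600 bits.
Propagation delay = 16.4 / 300000000 = 0.0546667 μs.
Transmission budget = 0.324 − 0.0546667 = 0.269333 μs.
R ≥ L / t_tx = 9600 bits / 2.69333e-07 s = 35.6 Gbps.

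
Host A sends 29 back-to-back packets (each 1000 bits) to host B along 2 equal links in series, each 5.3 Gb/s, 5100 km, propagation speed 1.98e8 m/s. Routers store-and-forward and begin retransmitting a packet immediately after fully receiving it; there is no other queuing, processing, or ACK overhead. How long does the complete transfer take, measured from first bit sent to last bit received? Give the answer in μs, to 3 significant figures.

51500 μs

Per-hop transmission t_tx = L/R = 1000/5300000000 = 0.188679 μs.
Per-hop propagation t_prop = 5100000/198000000 = 25757.6 μs.
Pipeline fill: first packet needs 2·t_tx to clear all hops; remaining 28 packets each add one t_tx.
Total = (2+29-1)·t_tx + 2·t_prop = 30·0.188679 + 2·25757.6 = 51500 μs.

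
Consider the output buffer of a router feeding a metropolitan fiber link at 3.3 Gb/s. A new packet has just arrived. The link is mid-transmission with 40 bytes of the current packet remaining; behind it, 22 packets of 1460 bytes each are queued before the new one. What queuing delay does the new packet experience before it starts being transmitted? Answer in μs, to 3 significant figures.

78.0 μs

Each queued packet: L/R = 11680/3300000000 = 3.53939 μs.
22 queued → 77.8667 μs.
Plus remaining 320 bits of current packet: 0.0969697 μs.
Queuing delay = 78.0 μs.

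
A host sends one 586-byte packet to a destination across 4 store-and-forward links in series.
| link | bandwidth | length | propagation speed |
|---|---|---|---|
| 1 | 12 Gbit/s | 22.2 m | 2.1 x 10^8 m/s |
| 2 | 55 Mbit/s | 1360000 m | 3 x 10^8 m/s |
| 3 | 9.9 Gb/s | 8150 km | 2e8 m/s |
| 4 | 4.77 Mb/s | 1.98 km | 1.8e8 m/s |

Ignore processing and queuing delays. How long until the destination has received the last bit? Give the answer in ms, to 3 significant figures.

L = 586 × 8 = 4688 bits.
Transmission delays (L/R per hop): 0.000390667, 0.0852364, 0.000473535, 0.982809 ms; sum = 1.06891 ms.
Propagation delays (d/s per hop): 0.000105714, 4.53333, 40.75, 0.011 ms; sum = 45.2944 ms.
End-to-end = 46.4 ms.

46.4 ms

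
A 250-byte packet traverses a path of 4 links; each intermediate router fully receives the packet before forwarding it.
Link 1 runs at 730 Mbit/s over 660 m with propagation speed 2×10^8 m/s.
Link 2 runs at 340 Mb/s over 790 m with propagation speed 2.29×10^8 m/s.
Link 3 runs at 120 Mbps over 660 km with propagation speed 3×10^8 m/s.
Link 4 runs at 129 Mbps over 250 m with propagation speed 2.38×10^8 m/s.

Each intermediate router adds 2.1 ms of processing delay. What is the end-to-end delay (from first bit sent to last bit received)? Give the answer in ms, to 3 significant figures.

L = 250 × 8 = 2000 bits.
Transmission delays (L/R per hop): 0.00273973, 0.00588235, 0.0166667, 0.0155039 ms; sum = 0.0407926 ms.
Propagation delays (d/s per hop): 0.0033, 0.00344978, 2.2, 0.00105042 ms; sum = 2.2078 ms.
Processing at 3 router(s): 3 × 2.1 ms = 6.3 ms.
End-to-end = 8.55 ms.

8.55 ms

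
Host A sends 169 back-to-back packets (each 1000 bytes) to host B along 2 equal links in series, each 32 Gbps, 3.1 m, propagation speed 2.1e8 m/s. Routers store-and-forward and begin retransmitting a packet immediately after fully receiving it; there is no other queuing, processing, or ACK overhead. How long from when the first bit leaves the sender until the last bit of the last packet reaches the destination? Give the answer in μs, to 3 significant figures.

42.5 μs

Per-hop transmission t_tx = L/R = 8000/32000000000 = 0.25 μs.
Per-hop propagation t_prop = 3.1/210000000 = 0.0147619 μs.
Pipeline fill: first packet needs 2·t_tx to clear all hops; remaining 168 packets each add one t_tx.
Total = (2+169-1)·t_tx + 2·t_prop = 170·0.25 + 2·0.0147619 = 42.5 μs.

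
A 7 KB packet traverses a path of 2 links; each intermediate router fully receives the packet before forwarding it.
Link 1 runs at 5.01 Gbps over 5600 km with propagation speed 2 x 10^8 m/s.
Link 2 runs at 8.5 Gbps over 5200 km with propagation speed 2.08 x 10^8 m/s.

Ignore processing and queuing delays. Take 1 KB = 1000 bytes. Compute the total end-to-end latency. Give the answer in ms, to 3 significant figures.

53.0 ms

L = 56000 bits.
Transmission delays (L/R per hop): 0.0111776, 0.00658824 ms; sum = 0.0177659 ms.
Propagation delays (d/s per hop): 28, 25 ms; sum = 53 ms.
End-to-end = 53.0 ms.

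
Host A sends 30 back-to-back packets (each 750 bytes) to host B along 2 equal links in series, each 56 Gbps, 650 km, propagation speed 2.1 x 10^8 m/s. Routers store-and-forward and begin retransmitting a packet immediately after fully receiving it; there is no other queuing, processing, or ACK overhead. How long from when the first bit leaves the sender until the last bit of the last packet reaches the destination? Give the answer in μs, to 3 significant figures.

6190 μs

Per-hop transmission t_tx = L/R = 6000/56000000000 = 0.107143 μs.
Per-hop propagation t_prop = 650000/210000000 = 3095.24 μs.
Pipeline fill: first packet needs 2·t_tx to clear all hops; remaining 29 packets each add one t_tx.
Total = (2+30-1)·t_tx + 2·t_prop = 31·0.107143 + 2·3095.24 = 6190 μs.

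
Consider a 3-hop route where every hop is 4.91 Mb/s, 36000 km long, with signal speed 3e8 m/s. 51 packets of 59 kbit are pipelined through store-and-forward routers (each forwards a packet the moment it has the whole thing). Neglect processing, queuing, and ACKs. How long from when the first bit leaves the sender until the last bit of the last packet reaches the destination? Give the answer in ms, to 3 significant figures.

Per-hop transmission t_tx = L/R = 59000/4910000 = 12.0163 ms.
Per-hop propagation t_prop = 36000000/300000000 = 120 ms.
Pipeline fill: first packet needs 3·t_tx to clear all hops; remaining 50 packets each add one t_tx.
Total = (3+51-1)·t_tx + 3·t_prop = 53·12.0163 + 3·120 = 997 ms.

997 ms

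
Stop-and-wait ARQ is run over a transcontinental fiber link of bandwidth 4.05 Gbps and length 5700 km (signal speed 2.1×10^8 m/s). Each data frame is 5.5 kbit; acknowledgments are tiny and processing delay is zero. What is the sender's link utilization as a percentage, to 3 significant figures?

0.00250 %

t_tx = L/R = 5500/4050000000 = 1.35802e-06 s.
t_prop = 5700000/210000000 = 0.0271429 s; RTT = 0.0542857 s.
Cycle = t_tx + RTT = 0.0542871 s.
Utilization = t_tx / cycle = 1.35802e-06/0.0542871 = 0.00250 %.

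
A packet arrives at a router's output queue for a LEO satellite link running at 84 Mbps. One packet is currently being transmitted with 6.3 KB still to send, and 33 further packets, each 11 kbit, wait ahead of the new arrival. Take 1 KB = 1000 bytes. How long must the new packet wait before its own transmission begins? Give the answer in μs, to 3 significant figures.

Each queued packet: L/R = 11000/84000000 = 130.952 μs.
33 queued → 4321.43 μs.
Plus remaining 50400 bits of current packet: 600 μs.
Queuing delay = 4920 μs.

4920 μs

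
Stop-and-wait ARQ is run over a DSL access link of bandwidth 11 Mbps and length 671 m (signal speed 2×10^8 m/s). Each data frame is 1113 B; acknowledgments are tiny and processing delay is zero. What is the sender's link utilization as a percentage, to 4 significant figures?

99.18 %

t_tx = L/R = 8904/11000000 = 0.000809455 s.
t_prop = 671/200000000 = 3.355e-06 s; RTT = 6.71e-06 s.
Cycle = t_tx + RTT = 0.000816165 s.
Utilization = t_tx / cycle = 0.000809455/0.000816165 = 99.18 %.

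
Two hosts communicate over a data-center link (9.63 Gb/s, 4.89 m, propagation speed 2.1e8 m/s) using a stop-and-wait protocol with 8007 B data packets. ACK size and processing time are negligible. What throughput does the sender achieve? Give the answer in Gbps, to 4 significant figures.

t_tx = L/R = 64056/9630000000 = 6.65171e-06 s.
t_prop = 4.89/210000000 = 2.32857e-08 s; RTT = 4.65714e-08 s.
Cycle = t_tx + RTT = 6.69828e-06 s.
Throughput = L / cycle = 64056 / 6.69828e-06 = 9.563 Gbps.

9.563 Gbps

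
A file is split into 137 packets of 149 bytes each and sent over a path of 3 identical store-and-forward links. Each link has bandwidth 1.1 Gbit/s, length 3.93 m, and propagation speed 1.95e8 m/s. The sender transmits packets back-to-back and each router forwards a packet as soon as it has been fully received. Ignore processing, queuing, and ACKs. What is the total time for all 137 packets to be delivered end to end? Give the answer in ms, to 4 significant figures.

0.1507 ms

Per-hop transmission t_tx = L/R = 1192/1100000000 = 0.00108364 ms.
Per-hop propagation t_prop = 3.93/195000000 = 2.01538e-05 ms.
Pipeline fill: first packet needs 3·t_tx to clear all hops; remaining 136 packets each add one t_tx.
Total = (3+137-1)·t_tx + 3·t_prop = 139·0.00108364 + 3·2.01538e-05 = 0.1507 ms.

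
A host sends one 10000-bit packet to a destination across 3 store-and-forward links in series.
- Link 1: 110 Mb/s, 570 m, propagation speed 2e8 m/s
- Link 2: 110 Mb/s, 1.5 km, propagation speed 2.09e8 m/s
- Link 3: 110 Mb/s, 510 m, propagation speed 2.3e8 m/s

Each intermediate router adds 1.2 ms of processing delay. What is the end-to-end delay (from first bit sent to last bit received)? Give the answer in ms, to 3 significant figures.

Transmission delay per hop = L/R = 10000/110000000 = 0.0909091 ms; 3 hops → 0.272727 ms.
Propagation delays (d/s per hop): 0.00285, 0.00717703, 0.00221739 ms; sum = 0.0122444 ms.
Processing at 2 router(s): 2 × 1.2 ms = 2.4 ms.
End-to-end = 2.68 ms.

2.68 ms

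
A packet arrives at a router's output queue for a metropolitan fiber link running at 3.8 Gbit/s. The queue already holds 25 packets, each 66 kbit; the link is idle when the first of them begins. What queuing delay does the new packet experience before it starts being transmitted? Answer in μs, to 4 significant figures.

434.2 μs

Each queued packet: L/R = 66000/3800000000 = 17.3684 μs.
25 queued → 434.211 μs.
Queuing delay = 434.2 μs.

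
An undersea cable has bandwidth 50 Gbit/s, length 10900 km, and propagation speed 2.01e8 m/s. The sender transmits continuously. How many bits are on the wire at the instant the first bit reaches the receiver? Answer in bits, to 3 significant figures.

2710000000 bits

Propagation delay = 10900000 / 2.01e+08 = 0.0542289 s.
BDP = R × t_prop = 50000000000 × 0.0542289 = 2711440000 bits.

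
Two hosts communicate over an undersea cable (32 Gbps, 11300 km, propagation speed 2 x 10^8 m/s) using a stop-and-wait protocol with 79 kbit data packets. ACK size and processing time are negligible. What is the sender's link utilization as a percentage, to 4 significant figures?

0.002185 %

t_tx = L/R = 79000/32000000000 = 2.46875e-06 s.
t_prop = 11300000/200000000 = 0.0565 s; RTT = 0.113 s.
Cycle = t_tx + RTT = 0.113002 s.
Utilization = t_tx / cycle = 2.46875e-06/0.113002 = 0.002185 %.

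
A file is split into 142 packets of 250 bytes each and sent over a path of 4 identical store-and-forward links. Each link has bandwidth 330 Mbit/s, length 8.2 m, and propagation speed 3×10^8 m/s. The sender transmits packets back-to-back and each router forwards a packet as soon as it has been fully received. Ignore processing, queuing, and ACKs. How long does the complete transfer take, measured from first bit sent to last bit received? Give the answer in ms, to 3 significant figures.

0.879 ms

Per-hop transmission t_tx = L/R = 2000/330000000 = 0.00606061 ms.
Per-hop propagation t_prop = 8.2/300000000 = 2.73333e-05 ms.
Pipeline fill: first packet needs 4·t_tx to clear all hops; remaining 141 packets each add one t_tx.
Total = (4+142-1)·t_tx + 4·t_prop = 145·0.00606061 + 4·2.73333e-05 = 0.879 ms.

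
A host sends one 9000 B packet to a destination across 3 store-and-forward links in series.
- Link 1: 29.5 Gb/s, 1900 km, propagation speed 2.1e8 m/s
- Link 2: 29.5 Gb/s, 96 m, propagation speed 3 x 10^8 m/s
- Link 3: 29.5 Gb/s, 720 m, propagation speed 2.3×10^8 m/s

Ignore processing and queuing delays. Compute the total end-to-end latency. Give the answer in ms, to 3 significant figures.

9.06 ms

L = 9000 × 8 = 72000 bits.
Transmission delay per hop = L/R = 72000/29500000000 = 0.00244068 ms; 3 hops → 0.00732203 ms.
Propagation delays (d/s per hop): 9.04762, 0.00032, 0.00313043 ms; sum = 9.05107 ms.
End-to-end = 9.06 ms.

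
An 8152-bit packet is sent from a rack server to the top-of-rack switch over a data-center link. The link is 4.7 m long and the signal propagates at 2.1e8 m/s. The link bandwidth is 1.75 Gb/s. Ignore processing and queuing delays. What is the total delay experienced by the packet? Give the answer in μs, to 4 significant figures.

Transmission delay = L/R = 8152 / 1750000000 = 4.65829 μs.
Propagation delay = d/s = 4.7 m / 210000000 m/s = 0.022381 μs.
Total = 4.681 μs.

4.681 μs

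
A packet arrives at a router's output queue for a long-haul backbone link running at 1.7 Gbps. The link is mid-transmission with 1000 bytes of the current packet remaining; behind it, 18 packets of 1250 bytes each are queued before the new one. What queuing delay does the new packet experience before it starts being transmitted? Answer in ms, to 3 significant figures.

0.111 ms

Each queued packet: L/R = 10000/1700000000 = 0.00588235 ms.
18 queued → 0.105882 ms.
Plus remaining 8000 bits of current packet: 0.00470588 ms.
Queuing delay = 0.111 ms.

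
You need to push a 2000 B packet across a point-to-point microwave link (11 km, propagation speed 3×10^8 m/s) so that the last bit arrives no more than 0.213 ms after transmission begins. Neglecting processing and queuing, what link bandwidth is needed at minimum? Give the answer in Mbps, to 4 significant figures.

L = 16000 bits.
Propagation delay = 11000 / 300000000 = 0.0366667 ms.
Transmission budget = 0.213 − 0.0366667 = 0.176333 ms.
R ≥ L / t_tx = 16000 bits / 0.000176333 s = 90.74 Mbps.

90.74 Mbps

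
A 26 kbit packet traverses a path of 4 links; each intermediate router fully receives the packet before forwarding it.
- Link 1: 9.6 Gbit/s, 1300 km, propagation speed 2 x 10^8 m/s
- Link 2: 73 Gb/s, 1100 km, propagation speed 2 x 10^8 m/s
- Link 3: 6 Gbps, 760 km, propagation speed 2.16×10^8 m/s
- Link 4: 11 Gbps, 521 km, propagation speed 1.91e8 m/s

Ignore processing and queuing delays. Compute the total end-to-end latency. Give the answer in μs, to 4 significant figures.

18260 μs

L = 26000 bits.
Transmission delays (L/R per hop): 2.70833, 0.356164, 4.33333, 2.36364 μs; sum = 9.76147 μs.
Propagation delays (d/s per hop): 6500, 5500, 3518.52, 2727.75 μs; sum = 18246.3 μs.
End-to-end = 18260 μs.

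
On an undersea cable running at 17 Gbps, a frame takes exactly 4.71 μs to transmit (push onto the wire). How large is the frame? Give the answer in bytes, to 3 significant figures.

10000 bytes

L = R × t_tx = 17000000000 b/s × 4.71e-06 s = 80070 bits.
In bytes: 80070 / 8 = 10000 bytes.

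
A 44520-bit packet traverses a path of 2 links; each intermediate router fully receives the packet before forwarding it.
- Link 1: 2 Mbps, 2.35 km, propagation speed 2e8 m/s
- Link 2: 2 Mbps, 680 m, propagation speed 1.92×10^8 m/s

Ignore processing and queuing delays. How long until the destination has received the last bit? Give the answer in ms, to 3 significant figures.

44.5 ms

Transmission delay per hop = L/R = 44520/2000000 = 22.26 ms; 2 hops → 44.52 ms.
Propagation delays (d/s per hop): 0.01175, 0.00354167 ms; sum = 0.0152917 ms.
End-to-end = 44.5 ms.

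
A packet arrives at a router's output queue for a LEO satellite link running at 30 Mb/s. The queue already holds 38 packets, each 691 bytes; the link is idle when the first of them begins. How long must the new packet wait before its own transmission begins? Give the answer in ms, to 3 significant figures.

7.00 ms

Each queued packet: L/R = 5528/30000000 = 0.184267 ms.
38 queued → 7.00213 ms.
Queuing delay = 7.00 ms.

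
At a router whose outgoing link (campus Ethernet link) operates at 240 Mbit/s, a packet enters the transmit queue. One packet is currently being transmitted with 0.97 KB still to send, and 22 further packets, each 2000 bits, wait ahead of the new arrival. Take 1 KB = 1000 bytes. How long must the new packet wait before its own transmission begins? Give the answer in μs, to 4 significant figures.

215.7 μs

Each queued packet: L/R = 2000/240000000 = 8.33333 μs.
22 queued → 183.333 μs.
Plus remaining 7760 bits of current packet: 32.3333 μs.
Queuing delay = 215.7 μs.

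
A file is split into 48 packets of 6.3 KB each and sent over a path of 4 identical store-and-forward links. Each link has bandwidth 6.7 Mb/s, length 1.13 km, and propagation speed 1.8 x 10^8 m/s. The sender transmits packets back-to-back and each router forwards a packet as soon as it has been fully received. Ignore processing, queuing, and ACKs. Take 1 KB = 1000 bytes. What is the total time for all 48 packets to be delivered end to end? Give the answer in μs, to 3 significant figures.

Per-hop transmission t_tx = L/R = 50400/6700000 = 7522.39 μs.
Per-hop propagation t_prop = 1130/180000000 = 6.27778 μs.
Pipeline fill: first packet needs 4·t_tx to clear all hops; remaining 47 packets each add one t_tx.
Total = (4+48-1)·t_tx + 4·t_prop = 51·7522.39 + 4·6.27778 = 384000 μs.

384000 μs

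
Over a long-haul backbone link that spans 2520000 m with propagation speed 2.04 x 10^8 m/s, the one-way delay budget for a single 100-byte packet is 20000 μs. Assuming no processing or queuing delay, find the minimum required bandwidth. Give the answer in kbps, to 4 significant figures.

104.6 kbps

L = 800 bits.
Propagation delay = 2520000 / 204000000 = 12352.9 μs.
Transmission budget = 20000 − 12352.9 = 7647.06 μs.
R ≥ L / t_tx = 800 bits / 0.00764706 s = 104.6 kbps.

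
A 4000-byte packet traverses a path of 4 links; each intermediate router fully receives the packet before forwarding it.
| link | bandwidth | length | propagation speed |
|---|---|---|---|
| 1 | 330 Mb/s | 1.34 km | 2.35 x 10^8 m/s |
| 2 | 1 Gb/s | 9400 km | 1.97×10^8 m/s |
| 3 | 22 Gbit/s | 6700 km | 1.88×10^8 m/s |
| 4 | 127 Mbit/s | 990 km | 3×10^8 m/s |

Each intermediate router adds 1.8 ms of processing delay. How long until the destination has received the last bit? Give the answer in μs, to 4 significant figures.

L = 4000 × 8 = 32000 bits.
Transmission delays (L/R per hop): 96.9697, 32, 1.45455, 251.969 μs; sum = 382.393 μs.
Propagation delays (d/s per hop): 5.70213, 47715.7, 35638.3, 3300 μs; sum = 86659.7 μs.
Processing at 3 router(s): 3 × 1.8 ms = 5400 μs.
End-to-end = 92440 μs.

92440 μs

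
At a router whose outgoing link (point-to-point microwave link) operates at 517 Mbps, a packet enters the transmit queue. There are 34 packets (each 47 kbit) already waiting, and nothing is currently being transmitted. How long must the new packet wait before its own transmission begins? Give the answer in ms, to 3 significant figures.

Each queued packet: L/R = 47000/517000000 = 0.0909091 ms.
34 queued → 3.09091 ms.
Queuing delay = 3.09 ms.

3.09 ms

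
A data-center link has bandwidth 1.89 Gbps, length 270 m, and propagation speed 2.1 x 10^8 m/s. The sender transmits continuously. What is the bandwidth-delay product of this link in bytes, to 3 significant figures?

Propagation delay = 270 / 210000000 = 1.28571e-06 s.
BDP = R × t_prop = 1890000000 × 1.28571e-06 = 2430 bits.
In bytes: 2430/8 = 304 bytes.

304 bytes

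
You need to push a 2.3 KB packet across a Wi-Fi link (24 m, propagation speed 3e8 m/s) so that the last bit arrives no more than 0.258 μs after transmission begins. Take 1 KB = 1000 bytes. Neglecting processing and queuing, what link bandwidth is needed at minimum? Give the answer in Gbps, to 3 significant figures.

L = 18400 bits.
Propagation delay = 24 / 300000000 = 0.08 μs.
Transmission budget = 0.258 − 0.08 = 0.178 μs.
R ≥ L / t_tx = 18400 bits / 1.78e-07 s = 103 Gbps.

103 Gbps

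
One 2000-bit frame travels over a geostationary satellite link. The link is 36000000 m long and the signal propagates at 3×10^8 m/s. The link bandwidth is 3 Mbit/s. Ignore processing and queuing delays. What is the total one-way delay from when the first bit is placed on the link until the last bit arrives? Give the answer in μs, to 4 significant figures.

120700 μs

Transmission delay = L/R = 2000 / 3000000 = 666.667 μs.
Propagation delay = d/s = 36000000 m / 300000000 m/s = 120000 μs.
Total = 120700 μs.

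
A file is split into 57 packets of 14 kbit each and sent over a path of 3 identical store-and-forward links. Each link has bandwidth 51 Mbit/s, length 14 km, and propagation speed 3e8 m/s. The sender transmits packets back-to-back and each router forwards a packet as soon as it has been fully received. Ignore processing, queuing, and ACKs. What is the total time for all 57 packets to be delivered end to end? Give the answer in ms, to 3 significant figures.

16.3 ms

Per-hop transmission t_tx = L/R = 14000/51000000 = 0.27451 ms.
Per-hop propagation t_prop = 14000/300000000 = 0.0466667 ms.
Pipeline fill: first packet needs 3·t_tx to clear all hops; remaining 56 packets each add one t_tx.
Total = (3+57-1)·t_tx + 3·t_prop = 59·0.27451 + 3·0.0466667 = 16.3 ms.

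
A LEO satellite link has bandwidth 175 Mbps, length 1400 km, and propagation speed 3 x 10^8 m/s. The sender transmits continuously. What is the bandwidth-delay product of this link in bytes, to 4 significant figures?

Propagation delay = 1400000 / 300000000 = 0.00466667 s.
BDP = R × t_prop = 175000000 × 0.00466667 = 816667 bits.
In bytes: 816667/8 = 102100 bytes.

102100 bytes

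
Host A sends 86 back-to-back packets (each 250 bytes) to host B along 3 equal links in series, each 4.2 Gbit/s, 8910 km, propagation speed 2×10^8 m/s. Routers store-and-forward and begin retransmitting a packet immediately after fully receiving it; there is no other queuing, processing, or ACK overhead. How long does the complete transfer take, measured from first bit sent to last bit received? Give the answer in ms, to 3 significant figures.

Per-hop transmission t_tx = L/R = 2000/4200000000 = 0.00047619 ms.
Per-hop propagation t_prop = 8910000/200000000 = 44.55 ms.
Pipeline fill: first packet needs 3·t_tx to clear all hops; remaining 85 packets each add one t_tx.
Total = (3+86-1)·t_tx + 3·t_prop = 88·0.00047619 + 3·44.55 = 134 ms.

134 ms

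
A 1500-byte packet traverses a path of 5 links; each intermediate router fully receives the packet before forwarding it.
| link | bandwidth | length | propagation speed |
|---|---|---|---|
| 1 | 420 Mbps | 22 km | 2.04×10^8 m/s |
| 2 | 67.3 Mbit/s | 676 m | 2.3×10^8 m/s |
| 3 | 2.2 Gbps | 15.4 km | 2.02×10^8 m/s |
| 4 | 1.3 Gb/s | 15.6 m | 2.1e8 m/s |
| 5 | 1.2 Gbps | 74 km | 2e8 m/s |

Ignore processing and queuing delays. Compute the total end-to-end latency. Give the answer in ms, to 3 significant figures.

L = 1500 × 8 = 12000 bits.
Transmission delays (L/R per hop): 0.0285714, 0.178306, 0.00545455, 0.00923077, 0.01 ms; sum = 0.231563 ms.
Propagation delays (d/s per hop): 0.107843, 0.00293913, 0.0762376, 7.42857e-05, 0.37 ms; sum = 0.557094 ms.
End-to-end = 0.789 ms.

0.789 ms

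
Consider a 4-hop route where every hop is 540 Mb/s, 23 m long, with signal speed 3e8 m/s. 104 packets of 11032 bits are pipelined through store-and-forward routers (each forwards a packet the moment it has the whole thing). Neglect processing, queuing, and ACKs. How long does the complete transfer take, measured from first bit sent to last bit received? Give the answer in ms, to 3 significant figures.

2.19 ms

Per-hop transmission t_tx = L/R = 11032/540000000 = 0.0204296 ms.
Per-hop propagation t_prop = 23/300000000 = 7.66667e-05 ms.
Pipeline fill: first packet needs 4·t_tx to clear all hops; remaining 103 packets each add one t_tx.
Total = (4+104-1)·t_tx + 4·t_prop = 107·0.0204296 + 4·7.66667e-05 = 2.19 ms.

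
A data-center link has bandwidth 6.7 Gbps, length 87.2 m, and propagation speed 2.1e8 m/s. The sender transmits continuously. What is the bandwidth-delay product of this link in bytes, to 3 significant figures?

348 bytes

Propagation delay = 87.2 / 210000000 = 4.15238e-07 s.
BDP = R × t_prop = 6700000000 × 4.15238e-07 = 2782.1 bits.
In bytes: 2782.1/8 = 348 bytes.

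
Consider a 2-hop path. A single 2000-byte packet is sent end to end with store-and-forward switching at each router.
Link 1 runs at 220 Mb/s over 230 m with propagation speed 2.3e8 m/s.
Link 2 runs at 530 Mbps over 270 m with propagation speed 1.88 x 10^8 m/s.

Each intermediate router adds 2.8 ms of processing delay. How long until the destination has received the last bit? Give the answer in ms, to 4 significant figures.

2.905 ms

L = 2000 × 8 = 16000 bits.
Transmission delays (L/R per hop): 0.0727273, 0.0301887 ms; sum = 0.102916 ms.
Propagation delays (d/s per hop): 0.001, 0.00143617 ms; sum = 0.00243617 ms.
Processing at 1 router(s): 1 × 2.8 ms = 2.8 ms.
End-to-end = 2.905 ms.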